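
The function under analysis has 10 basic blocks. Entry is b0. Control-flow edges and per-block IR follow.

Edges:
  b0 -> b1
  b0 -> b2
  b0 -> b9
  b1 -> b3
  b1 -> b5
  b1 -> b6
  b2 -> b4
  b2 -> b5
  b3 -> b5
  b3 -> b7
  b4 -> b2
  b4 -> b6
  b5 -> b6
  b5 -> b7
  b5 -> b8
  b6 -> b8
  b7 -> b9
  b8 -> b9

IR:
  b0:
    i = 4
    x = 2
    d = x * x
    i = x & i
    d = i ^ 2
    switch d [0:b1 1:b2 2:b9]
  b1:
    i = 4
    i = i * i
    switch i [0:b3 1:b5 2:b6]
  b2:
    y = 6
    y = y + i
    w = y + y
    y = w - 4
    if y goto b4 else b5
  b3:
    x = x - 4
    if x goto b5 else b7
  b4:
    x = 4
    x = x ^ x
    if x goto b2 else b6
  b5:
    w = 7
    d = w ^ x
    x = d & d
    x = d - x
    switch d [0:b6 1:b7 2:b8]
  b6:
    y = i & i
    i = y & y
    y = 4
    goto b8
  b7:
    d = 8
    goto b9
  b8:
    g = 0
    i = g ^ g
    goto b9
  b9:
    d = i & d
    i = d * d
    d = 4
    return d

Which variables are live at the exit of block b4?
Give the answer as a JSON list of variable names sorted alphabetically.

Per-block:
  b0: {d,i,x} / ∅
  b1: {i} / ∅
  b2: {w,y} / {i}
  b3: {x} / {x}
  b4: {x} / ∅
  b5: {d,w,x} / {x}
  b6: {i,y} / {i}
  b7: {d} / ∅
  b8: {g,i} / ∅
  b9: {d,i} / {d,i}

Live sets:
  live b0: ∅→{d,i,x}
  live b1: {d,x}→{d,i,x}
  live b2: {d,i,x}→{d,i,x}
  live b3: {i,x}→{i,x}
  live b4: {d,i}→{d,i,x}
  live b5: {i,x}→{d,i}
  live b6: {d,i}→{d}
  live b7: {i}→{d,i}
  live b8: {d}→{d,i}
  live b9: {d,i}→∅

live-out(b4) = ["d", "i", "x"]

Answer: ["d", "i", "x"]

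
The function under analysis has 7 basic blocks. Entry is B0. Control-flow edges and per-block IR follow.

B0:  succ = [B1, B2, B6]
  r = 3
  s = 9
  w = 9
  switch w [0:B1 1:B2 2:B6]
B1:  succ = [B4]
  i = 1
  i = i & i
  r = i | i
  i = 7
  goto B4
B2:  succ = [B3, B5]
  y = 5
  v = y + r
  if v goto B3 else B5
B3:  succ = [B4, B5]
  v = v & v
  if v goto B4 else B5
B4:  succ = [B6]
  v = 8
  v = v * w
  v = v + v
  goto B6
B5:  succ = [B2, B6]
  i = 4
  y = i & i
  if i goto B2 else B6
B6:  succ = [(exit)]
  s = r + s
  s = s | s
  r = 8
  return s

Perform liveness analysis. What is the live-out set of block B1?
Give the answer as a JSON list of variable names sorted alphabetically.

Answer: ["r", "s", "w"]

Derivation:
def/use:
  B0 def {r,s,w} use ∅
  B1 def {i,r} use ∅
  B2 def {v,y} use {r}
  B3 def {v} use {v}
  B4 def {v} use {w}
  B5 def {i,y} use ∅
  B6 def {r,s} use {r,s}

Liveness:
  B0 li=∅ lo={r,s,w}
  B1 li={s,w} lo={r,s,w}
  B2 li={r,s,w} lo={r,s,v,w}
  B3 li={r,s,v,w} lo={r,s,w}
  B4 li={r,s,w} lo={r,s}
  B5 li={r,s,w} lo={r,s,w}
  B6 li={r,s} lo=∅

live-out(B1) = ["r", "s", "w"]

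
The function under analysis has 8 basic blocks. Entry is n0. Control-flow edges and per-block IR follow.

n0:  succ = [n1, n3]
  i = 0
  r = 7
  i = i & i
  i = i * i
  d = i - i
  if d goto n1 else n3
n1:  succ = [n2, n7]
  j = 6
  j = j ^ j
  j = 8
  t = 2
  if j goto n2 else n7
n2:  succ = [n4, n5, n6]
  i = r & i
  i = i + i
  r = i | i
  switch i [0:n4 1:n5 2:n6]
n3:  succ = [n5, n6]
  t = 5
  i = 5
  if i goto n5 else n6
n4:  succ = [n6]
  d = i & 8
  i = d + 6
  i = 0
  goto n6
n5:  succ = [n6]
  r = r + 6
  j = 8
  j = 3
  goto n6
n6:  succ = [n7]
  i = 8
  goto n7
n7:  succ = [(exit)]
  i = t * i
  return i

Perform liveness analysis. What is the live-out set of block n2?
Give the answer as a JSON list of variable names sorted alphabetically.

Answer: ["i", "r", "t"]

Analysis:
def/use:
  n0: {d,i,r} / ∅
  n1: {j,t} / ∅
  n2: {i,r} / {i,r}
  n3: {i,t} / ∅
  n4: {d,i} / {i}
  n5: {j,r} / {r}
  n6: {i} / ∅
  n7: {i} / {i,t}

Liveness:
  n0: in=∅ out={i,r}
  n1: in={i,r} out={i,r,t}
  n2: in={i,r,t} out={i,r,t}
  n3: in={r} out={r,t}
  n4: in={i,t} out={t}
  n5: in={r,t} out={t}
  n6: in={t} out={i,t}
  n7: in={i,t} out=∅

live-out(n2) = ["i", "r", "t"]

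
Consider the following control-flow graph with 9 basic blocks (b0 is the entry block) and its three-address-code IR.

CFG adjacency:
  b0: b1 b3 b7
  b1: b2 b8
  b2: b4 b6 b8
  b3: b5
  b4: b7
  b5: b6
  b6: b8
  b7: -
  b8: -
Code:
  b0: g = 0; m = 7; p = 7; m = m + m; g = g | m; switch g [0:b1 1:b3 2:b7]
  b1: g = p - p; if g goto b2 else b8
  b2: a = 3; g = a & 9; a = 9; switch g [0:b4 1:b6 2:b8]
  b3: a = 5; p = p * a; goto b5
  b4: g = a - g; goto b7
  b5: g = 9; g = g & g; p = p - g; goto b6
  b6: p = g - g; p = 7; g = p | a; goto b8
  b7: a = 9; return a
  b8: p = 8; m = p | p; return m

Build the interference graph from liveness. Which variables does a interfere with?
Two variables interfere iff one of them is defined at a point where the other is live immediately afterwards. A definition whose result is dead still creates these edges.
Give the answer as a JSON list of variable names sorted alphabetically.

Block summaries:
  b0 def {g,m,p} use ∅
  b1 def {g} use {p}
  b2 def {a,g} use ∅
  b3 def {a,p} use {p}
  b4 def {g} use {a,g}
  b5 def {g,p} use {p}
  b6 def {g,p} use {a,g}
  b7 def {a} use ∅
  b8 def {m,p} use ∅

Liveness:
  b0 li=∅ lo={p}
  b1 li={p} lo=∅
  b2 li=∅ lo={a,g}
  b3 li={p} lo={a,p}
  b4 li={a,g} lo=∅
  b5 li={a,p} lo={a,g}
  b6 li={a,g} lo=∅
  b7 li=∅ lo=∅
  b8 li=∅ lo=∅

Interference:
  a: {g,p}
  g: {a,m,p}
  m: {g,p}
  p: {a,g,m}

N(a) = ["g", "p"]

Answer: ["g", "p"]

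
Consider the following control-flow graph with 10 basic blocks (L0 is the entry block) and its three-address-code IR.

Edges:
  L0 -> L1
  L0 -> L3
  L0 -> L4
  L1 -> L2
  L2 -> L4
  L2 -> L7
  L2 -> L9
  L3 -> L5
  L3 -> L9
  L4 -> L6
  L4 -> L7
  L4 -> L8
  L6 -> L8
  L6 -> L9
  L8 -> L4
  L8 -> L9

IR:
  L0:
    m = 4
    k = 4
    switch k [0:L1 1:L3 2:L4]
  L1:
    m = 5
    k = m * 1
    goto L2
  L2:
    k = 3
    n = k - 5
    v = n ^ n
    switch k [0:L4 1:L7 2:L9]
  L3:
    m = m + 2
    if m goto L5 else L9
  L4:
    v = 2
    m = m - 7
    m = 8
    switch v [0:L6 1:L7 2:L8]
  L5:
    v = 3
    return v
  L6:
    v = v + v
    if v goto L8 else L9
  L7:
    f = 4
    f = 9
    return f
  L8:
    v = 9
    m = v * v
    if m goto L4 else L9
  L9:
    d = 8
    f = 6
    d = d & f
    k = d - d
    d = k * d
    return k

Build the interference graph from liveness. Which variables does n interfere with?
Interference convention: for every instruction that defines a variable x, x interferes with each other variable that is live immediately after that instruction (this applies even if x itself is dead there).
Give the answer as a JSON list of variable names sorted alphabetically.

Answer: ["k", "m"]

Working:
def/use:
  L0 def {k,m} use ∅
  L1 def {k,m} use ∅
  L2 def {k,n,v} use ∅
  L3 def {m} use {m}
  L4 def {m,v} use {m}
  L5 def {v} use ∅
  L6 def {v} use {v}
  L7 def {f} use ∅
  L8 def {m,v} use ∅
  L9 def {d,f,k} use ∅

Backward fixpoint:
  L0: in=∅ out={m}
  L1: in=∅ out={m}
  L2: in={m} out={m}
  L3: in={m} out=∅
  L4: in={m} out={v}
  L5: in=∅ out=∅
  L6: in={v} out=∅
  L7: in=∅ out=∅
  L8: in=∅ out={m}
  L9: in=∅ out=∅

Interference:
  d: {f,k}
  f: {d}
  k: {d,m,n,v}
  m: {k,n,v}
  n: {k,m}
  v: {k,m}

N(n) = ["k", "m"]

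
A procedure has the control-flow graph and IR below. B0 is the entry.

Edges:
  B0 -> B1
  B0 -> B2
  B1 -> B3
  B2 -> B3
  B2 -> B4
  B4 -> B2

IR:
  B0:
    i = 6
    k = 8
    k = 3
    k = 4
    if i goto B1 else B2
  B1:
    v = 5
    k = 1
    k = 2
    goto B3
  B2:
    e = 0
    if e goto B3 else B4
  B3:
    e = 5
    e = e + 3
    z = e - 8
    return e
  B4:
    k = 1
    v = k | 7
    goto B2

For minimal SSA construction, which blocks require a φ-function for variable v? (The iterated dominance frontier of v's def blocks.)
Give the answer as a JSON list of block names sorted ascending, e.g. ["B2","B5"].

idom tree: B1←B0 B2←B0 B3←B0 B4←B2
Join-block Dom:
  B2: preds {B0,B4}: {B0} ∩ {B0,B2,B4} = {B0}; idom=B0
  B3: preds {B1,B2}: {B0,B1} ∩ {B0,B2} = {B0}; idom=B0

DF derivation:
  join B2 pred B0: · stop@B0
  join B2 pred B4: B4→B2 stop@B0
  join B3 pred B1: B1 stop@B0
  join B3 pred B2: B2 stop@B0
  B0: DF=∅
  B1: DF={B3}
  B2: DF={B2,B3}
  B3: DF=∅
  B4: DF={B2}

φ for v: defs {B1,B4}
  DF⁺ = {B2,B3}

Answer: ["B2", "B3"]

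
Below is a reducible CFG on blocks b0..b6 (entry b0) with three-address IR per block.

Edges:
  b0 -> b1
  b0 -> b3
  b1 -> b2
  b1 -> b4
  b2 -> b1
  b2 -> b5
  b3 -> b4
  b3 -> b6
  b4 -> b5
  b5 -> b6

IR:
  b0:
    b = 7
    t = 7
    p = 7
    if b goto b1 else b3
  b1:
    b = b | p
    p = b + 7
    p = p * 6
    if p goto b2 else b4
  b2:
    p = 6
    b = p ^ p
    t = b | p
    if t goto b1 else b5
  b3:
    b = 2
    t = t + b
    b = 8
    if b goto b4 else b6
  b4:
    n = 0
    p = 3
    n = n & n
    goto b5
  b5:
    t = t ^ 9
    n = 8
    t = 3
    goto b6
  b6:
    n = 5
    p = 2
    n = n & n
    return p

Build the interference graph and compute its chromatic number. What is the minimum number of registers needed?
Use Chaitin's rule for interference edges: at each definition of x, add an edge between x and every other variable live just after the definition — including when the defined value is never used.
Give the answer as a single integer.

Block summaries:
  b0: {b,p,t} / ∅
  b1: {b,p} / {b,p}
  b2: {b,p,t} / ∅
  b3: {b,t} / {t}
  b4: {n,p} / ∅
  b5: {n,t} / {t}
  b6: {n,p} / ∅

Backward fixpoint:
  b0 li=∅ lo={b,p,t}
  b1 li={b,p,t} lo={t}
  b2 li=∅ lo={b,p,t}
  b3 li={t} lo={t}
  b4 li={t} lo={t}
  b5 li={t} lo=∅
  b6 li=∅ lo=∅

Interfere edges:
  b: {p,t}
  n: {p,t}
  p: {b,n,t}
  t: {b,n,p}

Registers:
  clique {b,p,t} ⇒ need ≥ 3
  assign b→r2 n→r2 p→r0 t→r1 — no edge inside a register ⇒ χ ≤ 3
  χ = 3

Answer: 3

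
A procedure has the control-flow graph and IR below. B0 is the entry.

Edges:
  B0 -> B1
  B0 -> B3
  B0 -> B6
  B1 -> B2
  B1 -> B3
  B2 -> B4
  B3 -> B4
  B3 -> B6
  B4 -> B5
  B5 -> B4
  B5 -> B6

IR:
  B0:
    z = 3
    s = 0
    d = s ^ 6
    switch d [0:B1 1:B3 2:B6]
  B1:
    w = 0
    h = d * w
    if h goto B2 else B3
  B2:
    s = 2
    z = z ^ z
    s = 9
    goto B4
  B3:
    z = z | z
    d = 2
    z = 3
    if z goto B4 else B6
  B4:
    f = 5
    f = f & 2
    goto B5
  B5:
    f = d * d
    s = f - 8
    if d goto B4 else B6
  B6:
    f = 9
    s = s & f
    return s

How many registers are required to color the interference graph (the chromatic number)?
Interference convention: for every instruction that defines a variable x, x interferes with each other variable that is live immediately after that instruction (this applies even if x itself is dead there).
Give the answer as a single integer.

def/use:
  B0: {d,s,z} / ∅
  B1: {h,w} / {d}
  B2: {s,z} / {z}
  B3: {d,z} / {z}
  B4: {f} / ∅
  B5: {f,s} / {d}
  B6: {f,s} / {s}

Live sets:
  live B0: ∅→{d,s,z}
  live B1: {d,s,z}→{d,s,z}
  live B2: {d,z}→{d}
  live B3: {s,z}→{d,s}
  live B4: {d}→{d}
  live B5: {d}→{d,s}
  live B6: {s}→∅

Interfere edges:
  d — {f,h,s,w,z}
  f — {d,s}
  h — {d,s,z}
  s — {d,f,h,w,z}
  w — {d,s,z}
  z — {d,h,s,w}

Colouring:
  lower bound: {d,h,s,z} mutually conflict ⇒ χ ≥ 4
  4-colouring: R0={d}  R1={s}  R2={f,z}  R3={h,w}
  χ = 4

Answer: 4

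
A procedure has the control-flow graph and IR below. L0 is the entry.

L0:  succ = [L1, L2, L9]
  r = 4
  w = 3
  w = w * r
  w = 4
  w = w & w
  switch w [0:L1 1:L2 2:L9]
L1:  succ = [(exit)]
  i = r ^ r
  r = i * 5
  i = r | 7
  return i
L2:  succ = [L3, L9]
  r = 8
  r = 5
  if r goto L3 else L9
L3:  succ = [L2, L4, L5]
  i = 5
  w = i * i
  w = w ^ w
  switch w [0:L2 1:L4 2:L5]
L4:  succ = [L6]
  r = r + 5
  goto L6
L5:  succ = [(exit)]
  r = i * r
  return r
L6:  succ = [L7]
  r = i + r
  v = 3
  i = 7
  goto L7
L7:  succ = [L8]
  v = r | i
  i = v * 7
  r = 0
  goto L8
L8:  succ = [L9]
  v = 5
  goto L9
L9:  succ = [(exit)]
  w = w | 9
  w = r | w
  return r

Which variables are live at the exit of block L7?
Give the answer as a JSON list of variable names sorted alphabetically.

Answer: ["r", "w"]

Working:
Block summaries:
  L0: {r,w} / ∅
  L1: {i,r} / {r}
  L2: {r} / ∅
  L3: {i,w} / ∅
  L4: {r} / {r}
  L5: {r} / {i,r}
  L6: {i,r,v} / {i,r}
  L7: {i,r,v} / {i,r}
  L8: {v} / ∅
  L9: {w} / {r,w}

Backward fixpoint:
  live L0: ∅→{r,w}
  live L1: {r}→∅
  live L2: {w}→{r,w}
  live L3: {r}→{i,r,w}
  live L4: {i,r,w}→{i,r,w}
  live L5: {i,r}→∅
  live L6: {i,r,w}→{i,r,w}
  live L7: {i,r,w}→{r,w}
  live L8: {r,w}→{r,w}
  live L9: {r,w}→∅

live-out(L7) = ["r", "w"]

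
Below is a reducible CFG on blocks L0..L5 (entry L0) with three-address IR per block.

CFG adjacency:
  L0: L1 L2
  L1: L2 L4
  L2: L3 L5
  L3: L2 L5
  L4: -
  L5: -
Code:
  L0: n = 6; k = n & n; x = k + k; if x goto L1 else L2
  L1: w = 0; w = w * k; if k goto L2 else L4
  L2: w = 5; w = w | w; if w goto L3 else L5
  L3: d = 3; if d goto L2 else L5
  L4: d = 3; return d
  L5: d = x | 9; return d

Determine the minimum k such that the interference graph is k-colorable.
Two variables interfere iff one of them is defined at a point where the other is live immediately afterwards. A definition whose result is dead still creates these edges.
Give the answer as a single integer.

Per-block:
  L0 def {k,n,x} use ∅
  L1 def {w} use {k}
  L2 def {w} use ∅
  L3 def {d} use ∅
  L4 def {d} use ∅
  L5 def {d} use {x}

Live sets:
  live L0: ∅→{k,x}
  live L1: {k,x}→{x}
  live L2: {x}→{x}
  live L3: {x}→{x}
  live L4: ∅→∅
  live L5: {x}→∅

Interfere edges:
  d: {x}
  k: {w,x}
  n: ∅
  w: {k,x}
  x: {d,k,w}

Registers:
  clique {k,w,x} ⇒ need ≥ 3
  assign d→R1 k→R1 n→R0 w→R2 x→R0 — no edge inside a register ⇒ χ ≤ 3
  χ = 3

Answer: 3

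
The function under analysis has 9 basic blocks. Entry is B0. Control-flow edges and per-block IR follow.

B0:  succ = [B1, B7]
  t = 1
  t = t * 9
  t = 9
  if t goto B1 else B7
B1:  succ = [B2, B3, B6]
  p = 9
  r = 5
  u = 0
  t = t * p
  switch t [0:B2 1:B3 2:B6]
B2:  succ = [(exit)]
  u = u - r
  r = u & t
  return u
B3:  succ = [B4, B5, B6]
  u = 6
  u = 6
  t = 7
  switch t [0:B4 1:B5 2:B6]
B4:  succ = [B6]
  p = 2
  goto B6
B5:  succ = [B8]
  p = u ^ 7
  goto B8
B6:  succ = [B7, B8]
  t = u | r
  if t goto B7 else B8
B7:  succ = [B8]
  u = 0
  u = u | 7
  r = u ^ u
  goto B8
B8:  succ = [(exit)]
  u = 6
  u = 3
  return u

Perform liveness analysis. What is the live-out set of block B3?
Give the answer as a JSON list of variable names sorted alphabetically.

Answer: ["r", "u"]

Derivation:
def/use:
  B0: {t} / ∅
  B1: {p,r,t,u} / {t}
  B2: {r,u} / {r,t,u}
  B3: {t,u} / ∅
  B4: {p} / ∅
  B5: {p} / {u}
  B6: {t} / {r,u}
  B7: {r,u} / ∅
  B8: {u} / ∅

Liveness:
  live B0: ∅→{t}
  live B1: {t}→{r,t,u}
  live B2: {r,t,u}→∅
  live B3: {r}→{r,u}
  live B4: {r,u}→{r,u}
  live B5: {u}→∅
  live B6: {r,u}→∅
  live B7: ∅→∅
  live B8: ∅→∅

live-out(B3) = ["r", "u"]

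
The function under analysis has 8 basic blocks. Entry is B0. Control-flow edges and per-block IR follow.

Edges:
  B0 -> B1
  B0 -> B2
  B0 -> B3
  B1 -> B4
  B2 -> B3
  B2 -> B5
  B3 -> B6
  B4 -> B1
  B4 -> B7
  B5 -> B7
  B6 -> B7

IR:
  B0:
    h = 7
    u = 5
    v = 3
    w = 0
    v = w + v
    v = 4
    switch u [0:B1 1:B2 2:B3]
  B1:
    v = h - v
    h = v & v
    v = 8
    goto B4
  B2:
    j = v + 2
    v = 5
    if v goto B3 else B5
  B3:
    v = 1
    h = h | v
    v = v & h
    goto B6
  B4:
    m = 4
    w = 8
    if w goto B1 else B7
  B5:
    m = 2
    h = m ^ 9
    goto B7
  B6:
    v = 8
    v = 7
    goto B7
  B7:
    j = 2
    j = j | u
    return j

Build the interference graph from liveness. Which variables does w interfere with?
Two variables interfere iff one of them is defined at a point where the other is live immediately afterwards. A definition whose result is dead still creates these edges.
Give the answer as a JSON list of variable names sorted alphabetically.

def/use:
  B0: {h,u,v,w} / ∅
  B1: {h,v} / {h,v}
  B2: {j,v} / {v}
  B3: {h,v} / {h}
  B4: {m,w} / ∅
  B5: {h,m} / ∅
  B6: {v} / ∅
  B7: {j} / {u}

Backward fixpoint:
  B0: in=∅ out={h,u,v}
  B1: in={h,u,v} out={h,u,v}
  B2: in={h,u,v} out={h,u}
  B3: in={h,u} out={u}
  B4: in={h,u,v} out={h,u,v}
  B5: in={u} out={u}
  B6: in={u} out={u}
  B7: in={u} out=∅

Interference:
  h↔{j,m,u,v,w}
  j↔{h,u}
  m↔{h,u,v}
  u↔{h,j,m,v,w}
  v↔{h,m,u,w}
  w↔{h,u,v}

N(w) = ["h", "u", "v"]

Answer: ["h", "u", "v"]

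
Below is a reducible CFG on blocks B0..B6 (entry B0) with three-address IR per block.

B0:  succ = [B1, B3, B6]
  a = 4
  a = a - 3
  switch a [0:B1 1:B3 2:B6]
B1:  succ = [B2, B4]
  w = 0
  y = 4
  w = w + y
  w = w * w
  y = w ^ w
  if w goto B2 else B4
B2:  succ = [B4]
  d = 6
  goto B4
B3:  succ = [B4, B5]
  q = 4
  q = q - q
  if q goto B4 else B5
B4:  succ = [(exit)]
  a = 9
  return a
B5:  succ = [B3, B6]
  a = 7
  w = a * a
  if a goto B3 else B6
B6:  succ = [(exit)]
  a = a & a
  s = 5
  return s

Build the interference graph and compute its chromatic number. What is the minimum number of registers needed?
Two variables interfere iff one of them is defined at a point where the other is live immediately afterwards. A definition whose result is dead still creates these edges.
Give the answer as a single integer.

Answer: 2

Analysis:
Block summaries:
  B0: {a} / ∅
  B1: {w,y} / ∅
  B2: {d} / ∅
  B3: {q} / ∅
  B4: {a} / ∅
  B5: {a,w} / ∅
  B6: {a,s} / {a}

Liveness:
  B0 li=∅ lo={a}
  B1 li=∅ lo=∅
  B2 li=∅ lo=∅
  B3 li=∅ lo=∅
  B4 li=∅ lo=∅
  B5 li=∅ lo={a}
  B6 li={a} lo=∅

Interfere edges:
  a — {w}
  d — ∅
  q — ∅
  s — ∅
  w — {a,y}
  y — {w}

Chromatic number:
  lower bound: {a,w} mutually conflict ⇒ χ ≥ 2
  assign a→r1 d→r0 q→r0 s→r0 w→r0 y→r1 — no edge inside a register ⇒ χ ≤ 2
  χ = 2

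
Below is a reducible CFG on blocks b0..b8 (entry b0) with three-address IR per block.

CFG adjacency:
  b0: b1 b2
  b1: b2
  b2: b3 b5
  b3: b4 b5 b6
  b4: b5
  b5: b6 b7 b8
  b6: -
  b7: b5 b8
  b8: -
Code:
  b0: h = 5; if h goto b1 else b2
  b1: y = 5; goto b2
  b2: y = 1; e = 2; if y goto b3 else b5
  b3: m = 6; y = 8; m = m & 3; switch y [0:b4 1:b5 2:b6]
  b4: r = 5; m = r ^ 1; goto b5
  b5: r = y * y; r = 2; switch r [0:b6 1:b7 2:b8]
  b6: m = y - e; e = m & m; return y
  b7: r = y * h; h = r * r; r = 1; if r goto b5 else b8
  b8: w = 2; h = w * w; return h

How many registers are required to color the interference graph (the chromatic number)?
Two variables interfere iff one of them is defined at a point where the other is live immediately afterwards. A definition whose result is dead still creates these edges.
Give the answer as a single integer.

Answer: 4

Derivation:
Per-block:
  b0: def={h} ue=∅
  b1: def={y} ue=∅
  b2: def={e,y} ue=∅
  b3: def={m,y} ue=∅
  b4: def={m,r} ue=∅
  b5: def={r} ue={y}
  b6: def={e,m} ue={e,y}
  b7: def={h,r} ue={h,y}
  b8: def={h,w} ue=∅

Backward fixpoint:
  live b0: ∅→{h}
  live b1: {h}→{h}
  live b2: {h}→{e,h,y}
  live b3: {e,h}→{e,h,y}
  live b4: {e,h,y}→{e,h,y}
  live b5: {e,h,y}→{e,h,y}
  live b6: {e,y}→∅
  live b7: {e,h,y}→{e,h,y}
  live b8: ∅→∅

Interference:
  e — {h,m,r,y}
  h — {e,m,r,y}
  m — {e,h,y}
  r — {e,h,y}
  w — ∅
  y — {e,h,m,r}

Registers:
  {e,h,m,y} pairwise interfere (4-clique) ⇒ χ ≥ 4
  4-colouring: c0={e,w}  c1={h}  c2={y}  c3={m,r}
  χ = 4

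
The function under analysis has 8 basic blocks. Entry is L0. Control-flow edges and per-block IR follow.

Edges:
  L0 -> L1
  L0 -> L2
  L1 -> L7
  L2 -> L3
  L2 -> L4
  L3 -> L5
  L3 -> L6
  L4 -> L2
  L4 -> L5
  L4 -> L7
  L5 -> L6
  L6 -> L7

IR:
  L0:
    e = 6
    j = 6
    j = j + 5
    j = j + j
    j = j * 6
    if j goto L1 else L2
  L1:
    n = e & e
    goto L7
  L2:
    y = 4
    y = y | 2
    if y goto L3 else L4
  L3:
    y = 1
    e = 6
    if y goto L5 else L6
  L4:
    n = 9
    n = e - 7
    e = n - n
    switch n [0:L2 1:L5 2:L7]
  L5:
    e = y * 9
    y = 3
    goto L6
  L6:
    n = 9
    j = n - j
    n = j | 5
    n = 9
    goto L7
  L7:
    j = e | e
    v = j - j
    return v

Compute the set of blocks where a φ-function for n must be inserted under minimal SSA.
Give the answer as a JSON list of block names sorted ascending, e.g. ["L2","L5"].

Answer: ["L2", "L5", "L6", "L7"]

Analysis:
idom tree: L1←L0 L2←L0 L3←L2 L4←L2 L5←L2 L6←L2 L7←L0
Dom∩ at merges:
  L2: preds {L0,L4}: {L0} ∩ {L0,L2,L4} = {L0}; idom=L0
  L5: preds {L3,L4}: {L0,L2,L3} ∩ {L0,L2,L4} = {L0,L2}; idom=L2
  L6: preds {L3,L5}: {L0,L2,L3} ∩ {L0,L2,L5} = {L0,L2}; idom=L2
  L7: preds {L1,L4,L6}: {L0,L1} ∩ {L0,L2,L4} ∩ {L0,L2,L6} = {L0}; idom=L0

DF walk-up:
  join L2 pred L0: · stop@L0
  join L2 pred L4: L4→L2 stop@L0
  join L5 pred L3: L3 stop@L2
  join L5 pred L4: L4 stop@L2
  join L6 pred L3: L3 stop@L2
  join L6 pred L5: L5 stop@L2
  join L7 pred L1: L1 stop@L0
  join L7 pred L4: L4→L2 stop@L0
  join L7 pred L6: L6→L2 stop@L0
  DF(L0)=∅
  DF(L1)={L7}
  DF(L2)={L2,L7}
  DF(L3)={L5,L6}
  DF(L4)={L2,L5,L7}
  DF(L5)={L6}
  DF(L6)={L7}
  DF(L7)=∅

φ for n: defs {L1,L4,L6}
  DF⁺ = {L2,L5,L6,L7}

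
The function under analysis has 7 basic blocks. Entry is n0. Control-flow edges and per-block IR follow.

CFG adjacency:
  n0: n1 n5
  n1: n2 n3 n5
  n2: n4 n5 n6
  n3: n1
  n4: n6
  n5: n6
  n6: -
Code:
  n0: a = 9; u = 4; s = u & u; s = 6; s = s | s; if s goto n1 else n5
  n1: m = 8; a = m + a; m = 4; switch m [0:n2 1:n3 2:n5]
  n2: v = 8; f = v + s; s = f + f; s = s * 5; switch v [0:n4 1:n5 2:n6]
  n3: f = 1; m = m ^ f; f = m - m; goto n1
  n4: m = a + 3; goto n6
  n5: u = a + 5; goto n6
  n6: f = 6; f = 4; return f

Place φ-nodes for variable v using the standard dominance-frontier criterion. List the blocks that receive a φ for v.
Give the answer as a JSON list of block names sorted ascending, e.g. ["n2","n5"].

idom tree: n1←n0 n2←n1 n3←n1 n4←n2 n5←n0 n6←n0
Join-block Dom:
  n1: preds {n0,n3}: {n0} ∩ {n0,n1,n3} = {n0}; idom=n0
  n5: preds {n0,n1,n2}: {n0} ∩ {n0,n1} ∩ {n0,n1,n2} = {n0}; idom=n0
  n6: preds {n2,n4,n5}: {n0,n1,n2} ∩ {n0,n1,n2,n4} ∩ {n0,n5} = {n0}; idom=n0

Frontier:
  n1←n0: walk · to n0
  n1←n3: walk n3→n1 to n0
  n5←n0: walk · to n0
  n5←n1: walk n1 to n0
  n5←n2: walk n2→n1 to n0
  n6←n2: walk n2→n1 to n0
  n6←n4: walk n4→n2→n1 to n0
  n6←n5: walk n5 to n0
  n0: DF=∅
  n1: DF={n1,n5,n6}
  n2: DF={n5,n6}
  n3: DF={n1}
  n4: DF={n6}
  n5: DF={n6}
  n6: DF=∅

φ for v: defs {n2}
  DF⁺ = {n5,n6}

Answer: ["n5", "n6"]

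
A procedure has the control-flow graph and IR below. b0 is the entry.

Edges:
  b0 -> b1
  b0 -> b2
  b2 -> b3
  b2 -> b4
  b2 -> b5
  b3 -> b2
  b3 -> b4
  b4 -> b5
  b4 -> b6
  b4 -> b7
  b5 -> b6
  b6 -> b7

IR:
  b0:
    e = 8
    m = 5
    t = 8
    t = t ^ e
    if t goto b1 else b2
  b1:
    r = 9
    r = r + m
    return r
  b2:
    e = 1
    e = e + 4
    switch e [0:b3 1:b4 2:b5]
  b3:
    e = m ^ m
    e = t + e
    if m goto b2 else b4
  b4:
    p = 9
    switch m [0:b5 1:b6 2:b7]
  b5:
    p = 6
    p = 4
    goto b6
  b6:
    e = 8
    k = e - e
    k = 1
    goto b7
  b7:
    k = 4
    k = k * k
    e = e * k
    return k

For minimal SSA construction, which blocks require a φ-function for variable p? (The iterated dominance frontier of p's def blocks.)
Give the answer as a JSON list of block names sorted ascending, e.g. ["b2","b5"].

Answer: ["b5", "b6", "b7"]

Working:
idom tree: b1←b0 b2←b0 b3←b2 b4←b2 b5←b2 b6←b2 b7←b2
Dom at joins:
  b2: preds {b0,b3}: {b0} ∩ {b0,b2,b3} = {b0}; idom=b0
  b4: preds {b2,b3}: {b0,b2} ∩ {b0,b2,b3} = {b0,b2}; idom=b2
  b5: preds {b2,b4}: {b0,b2} ∩ {b0,b2,b4} = {b0,b2}; idom=b2
  b6: preds {b4,b5}: {b0,b2,b4} ∩ {b0,b2,b5} = {b0,b2}; idom=b2
  b7: preds {b4,b6}: {b0,b2,b4} ∩ {b0,b2,b6} = {b0,b2}; idom=b2

Frontier:
  join b2 pred b0: · stop@b0
  join b2 pred b3: b3→b2 stop@b0
  join b4 pred b2: · stop@b2
  join b4 pred b3: b3 stop@b2
  join b5 pred b2: · stop@b2
  join b5 pred b4: b4 stop@b2
  join b6 pred b4: b4 stop@b2
  join b6 pred b5: b5 stop@b2
  join b7 pred b4: b4 stop@b2
  join b7 pred b6: b6 stop@b2
  b0 → ∅
  b1 → ∅
  b2 → {b2}
  b3 → {b2,b4}
  b4 → {b5,b6,b7}
  b5 → {b6}
  b6 → {b7}
  b7 → ∅

φ for p: defs {b4,b5}
  DF⁺ = {b5,b6,b7}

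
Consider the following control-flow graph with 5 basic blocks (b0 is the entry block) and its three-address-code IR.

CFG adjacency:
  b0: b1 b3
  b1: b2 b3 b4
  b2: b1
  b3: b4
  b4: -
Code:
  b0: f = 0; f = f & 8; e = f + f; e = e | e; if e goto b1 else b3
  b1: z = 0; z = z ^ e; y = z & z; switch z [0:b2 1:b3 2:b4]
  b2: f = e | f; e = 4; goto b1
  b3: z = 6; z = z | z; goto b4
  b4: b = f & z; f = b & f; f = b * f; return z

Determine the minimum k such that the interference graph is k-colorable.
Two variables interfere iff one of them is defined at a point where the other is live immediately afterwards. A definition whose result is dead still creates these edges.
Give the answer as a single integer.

Block summaries:
  b0 def {e,f} use ∅
  b1 def {y,z} use {e}
  b2 def {e,f} use {e,f}
  b3 def {z} use ∅
  b4 def {b,f} use {f,z}

Backward fixpoint:
  b0: in=∅ out={e,f}
  b1: in={e,f} out={e,f,z}
  b2: in={e,f} out={e,f}
  b3: in={f} out={f,z}
  b4: in={f,z} out=∅

Interference:
  b — {f,z}
  e — {f,y,z}
  f — {b,e,y,z}
  y — {e,f,z}
  z — {b,e,f,y}

Registers:
  lower bound: {e,f,y,z} mutually conflict ⇒ χ ≥ 4
  4-colouring: r0={f}  r1={z}  r2={b,e}  r3={y}
  χ = 4

Answer: 4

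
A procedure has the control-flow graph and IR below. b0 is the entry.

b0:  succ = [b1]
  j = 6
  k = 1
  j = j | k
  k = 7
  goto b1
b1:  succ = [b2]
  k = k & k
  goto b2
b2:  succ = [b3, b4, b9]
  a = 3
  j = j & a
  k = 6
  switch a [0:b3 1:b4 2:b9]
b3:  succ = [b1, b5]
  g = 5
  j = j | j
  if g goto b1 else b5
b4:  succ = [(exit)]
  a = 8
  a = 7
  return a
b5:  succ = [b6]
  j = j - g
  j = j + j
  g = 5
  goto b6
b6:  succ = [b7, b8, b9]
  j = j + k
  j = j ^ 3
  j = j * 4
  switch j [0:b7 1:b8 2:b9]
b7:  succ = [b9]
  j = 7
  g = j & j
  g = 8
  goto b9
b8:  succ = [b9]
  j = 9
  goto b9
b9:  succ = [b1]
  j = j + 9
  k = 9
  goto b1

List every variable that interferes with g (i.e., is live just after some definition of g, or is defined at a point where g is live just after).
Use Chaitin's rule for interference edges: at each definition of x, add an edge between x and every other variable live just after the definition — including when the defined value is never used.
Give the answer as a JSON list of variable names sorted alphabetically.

Answer: ["j", "k"]

Working:
Block summaries:
  b0 def {j,k} use ∅
  b1 def {k} use {k}
  b2 def {a,j,k} use {j}
  b3 def {g,j} use {j}
  b4 def {a} use ∅
  b5 def {g,j} use {g,j}
  b6 def {j} use {j,k}
  b7 def {g,j} use ∅
  b8 def {j} use ∅
  b9 def {j,k} use {j}

Live sets:
  live b0: ∅→{j,k}
  live b1: {j,k}→{j}
  live b2: {j}→{j,k}
  live b3: {j,k}→{g,j,k}
  live b4: ∅→∅
  live b5: {g,j,k}→{j,k}
  live b6: {j,k}→{j}
  live b7: ∅→{j}
  live b8: ∅→{j}
  live b9: {j}→{j,k}

Interfere edges:
  a↔{j,k}
  g↔{j,k}
  j↔{a,g,k}
  k↔{a,g,j}

N(g) = ["j", "k"]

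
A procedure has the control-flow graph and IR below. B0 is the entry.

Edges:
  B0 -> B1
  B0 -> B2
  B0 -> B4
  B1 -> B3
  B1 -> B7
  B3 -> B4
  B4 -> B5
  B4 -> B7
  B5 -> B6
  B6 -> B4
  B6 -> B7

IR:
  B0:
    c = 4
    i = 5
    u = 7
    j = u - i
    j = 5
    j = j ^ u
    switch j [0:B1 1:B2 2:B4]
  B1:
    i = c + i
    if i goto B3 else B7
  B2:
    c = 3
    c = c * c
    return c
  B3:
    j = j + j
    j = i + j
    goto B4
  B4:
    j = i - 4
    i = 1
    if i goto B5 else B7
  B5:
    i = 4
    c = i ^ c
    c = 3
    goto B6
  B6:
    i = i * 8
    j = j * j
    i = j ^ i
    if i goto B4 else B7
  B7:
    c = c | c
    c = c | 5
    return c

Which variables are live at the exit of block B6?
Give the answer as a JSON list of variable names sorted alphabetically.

Answer: ["c", "i"]

Analysis:
Per-block:
  B0: {c,i,j,u} / ∅
  B1: {i} / {c,i}
  B2: {c} / ∅
  B3: {j} / {i,j}
  B4: {i,j} / {i}
  B5: {c,i} / {c}
  B6: {i,j} / {i,j}
  B7: {c} / {c}

Backward fixpoint:
  B0: in=∅ out={c,i,j}
  B1: in={c,i,j} out={c,i,j}
  B2: in=∅ out=∅
  B3: in={c,i,j} out={c,i}
  B4: in={c,i} out={c,j}
  B5: in={c,j} out={c,i,j}
  B6: in={c,i,j} out={c,i}
  B7: in={c} out=∅

live-out(B6) = ["c", "i"]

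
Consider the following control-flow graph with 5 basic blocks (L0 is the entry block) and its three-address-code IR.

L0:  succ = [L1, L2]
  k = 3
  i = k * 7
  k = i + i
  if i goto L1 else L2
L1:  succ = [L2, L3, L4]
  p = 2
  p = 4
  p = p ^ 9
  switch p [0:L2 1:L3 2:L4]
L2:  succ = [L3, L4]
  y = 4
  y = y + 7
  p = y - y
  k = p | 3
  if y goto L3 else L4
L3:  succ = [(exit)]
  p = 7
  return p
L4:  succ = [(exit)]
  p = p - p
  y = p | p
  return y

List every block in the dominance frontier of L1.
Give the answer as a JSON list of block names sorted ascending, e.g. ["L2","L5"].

Answer: ["L2", "L3", "L4"]

Analysis:
idom tree: L1←L0 L2←L0 L3←L0 L4←L0
Dom at joins:
  L2: preds {L0,L1}: {L0} ∩ {L0,L1} = {L0}; idom=L0
  L3: preds {L1,L2}: {L0,L1} ∩ {L0,L2} = {L0}; idom=L0
  L4: preds {L1,L2}: {L0,L1} ∩ {L0,L2} = {L0}; idom=L0

DF derivation:
  L2←L0: walk · to L0
  L2←L1: walk L1 to L0
  L3←L1: walk L1 to L0
  L3←L2: walk L2 to L0
  L4←L1: walk L1 to L0
  L4←L2: walk L2 to L0
  L0: DF=∅
  L1: DF={L2,L3,L4}
  L2: DF={L3,L4}
  L3: DF=∅
  L4: DF=∅

DF(L1) = ["L2", "L3", "L4"]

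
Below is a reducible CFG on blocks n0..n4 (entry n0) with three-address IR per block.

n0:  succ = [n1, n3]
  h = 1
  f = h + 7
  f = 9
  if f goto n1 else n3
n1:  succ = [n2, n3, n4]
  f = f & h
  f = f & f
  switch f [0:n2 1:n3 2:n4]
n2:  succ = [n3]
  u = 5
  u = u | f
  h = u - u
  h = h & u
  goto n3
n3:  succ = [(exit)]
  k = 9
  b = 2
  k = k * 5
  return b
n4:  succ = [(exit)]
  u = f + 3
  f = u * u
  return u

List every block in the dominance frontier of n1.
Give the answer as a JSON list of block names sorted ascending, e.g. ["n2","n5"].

idom tree: n1←n0 n2←n1 n3←n0 n4←n1
Join-block Dom:
  n3: preds {n0,n1,n2}: {n0} ∩ {n0,n1} ∩ {n0,n1,n2} = {n0}; idom=n0

DF derivation:
  join n3 pred n0: · stop@n0
  join n3 pred n1: n1 stop@n0
  join n3 pred n2: n2→n1 stop@n0
  n0 → ∅
  n1 → {n3}
  n2 → {n3}
  n3 → ∅
  n4 → ∅

DF(n1) = ["n3"]

Answer: ["n3"]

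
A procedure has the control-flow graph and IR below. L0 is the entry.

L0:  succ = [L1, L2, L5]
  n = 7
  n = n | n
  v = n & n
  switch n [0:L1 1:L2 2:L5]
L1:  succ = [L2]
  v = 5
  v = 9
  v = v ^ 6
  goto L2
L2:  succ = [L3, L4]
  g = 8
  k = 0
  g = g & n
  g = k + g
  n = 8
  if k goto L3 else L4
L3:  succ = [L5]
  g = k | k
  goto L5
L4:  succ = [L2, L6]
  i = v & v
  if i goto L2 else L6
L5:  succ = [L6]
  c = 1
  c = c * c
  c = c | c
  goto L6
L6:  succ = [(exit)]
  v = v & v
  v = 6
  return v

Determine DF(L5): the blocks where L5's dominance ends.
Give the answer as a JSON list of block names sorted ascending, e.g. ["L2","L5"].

idom tree: L1←L0 L2←L0 L3←L2 L4←L2 L5←L0 L6←L0
Join-block Dom:
  L2: preds {L0,L1,L4}: {L0} ∩ {L0,L1} ∩ {L0,L2,L4} = {L0}; idom=L0
  L5: preds {L0,L3}: {L0} ∩ {L0,L2,L3} = {L0}; idom=L0
  L6: preds {L4,L5}: {L0,L2,L4} ∩ {L0,L5} = {L0}; idom=L0

DF derivation:
  L2←L0: walk · to L0
  L2←L1: walk L1 to L0
  L2←L4: walk L4→L2 to L0
  L5←L0: walk · to L0
  L5←L3: walk L3→L2 to L0
  L6←L4: walk L4→L2 to L0
  L6←L5: walk L5 to L0
  L0: DF=∅
  L1: DF={L2}
  L2: DF={L2,L5,L6}
  L3: DF={L5}
  L4: DF={L2,L6}
  L5: DF={L6}
  L6: DF=∅

DF(L5) = ["L6"]

Answer: ["L6"]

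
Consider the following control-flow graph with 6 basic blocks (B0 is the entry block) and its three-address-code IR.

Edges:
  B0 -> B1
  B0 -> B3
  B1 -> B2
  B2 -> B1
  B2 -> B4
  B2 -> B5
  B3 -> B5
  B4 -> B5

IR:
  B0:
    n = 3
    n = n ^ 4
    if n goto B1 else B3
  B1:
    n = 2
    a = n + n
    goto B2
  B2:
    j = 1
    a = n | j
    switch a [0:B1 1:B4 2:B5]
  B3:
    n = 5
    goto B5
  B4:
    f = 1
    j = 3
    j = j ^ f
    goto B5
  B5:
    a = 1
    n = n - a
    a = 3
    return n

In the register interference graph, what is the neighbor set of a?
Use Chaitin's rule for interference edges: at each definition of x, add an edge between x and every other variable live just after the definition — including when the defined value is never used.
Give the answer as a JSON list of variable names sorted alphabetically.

Block summaries:
  B0: def={n} ue=∅
  B1: def={a,n} ue=∅
  B2: def={a,j} ue={n}
  B3: def={n} ue=∅
  B4: def={f,j} ue=∅
  B5: def={a,n} ue={n}

Live sets:
  B0: in=∅ out=∅
  B1: in=∅ out={n}
  B2: in={n} out={n}
  B3: in=∅ out={n}
  B4: in={n} out={n}
  B5: in={n} out=∅

Interfere edges:
  a: {n}
  f: {j,n}
  j: {f,n}
  n: {a,f,j}

N(a) = ["n"]

Answer: ["n"]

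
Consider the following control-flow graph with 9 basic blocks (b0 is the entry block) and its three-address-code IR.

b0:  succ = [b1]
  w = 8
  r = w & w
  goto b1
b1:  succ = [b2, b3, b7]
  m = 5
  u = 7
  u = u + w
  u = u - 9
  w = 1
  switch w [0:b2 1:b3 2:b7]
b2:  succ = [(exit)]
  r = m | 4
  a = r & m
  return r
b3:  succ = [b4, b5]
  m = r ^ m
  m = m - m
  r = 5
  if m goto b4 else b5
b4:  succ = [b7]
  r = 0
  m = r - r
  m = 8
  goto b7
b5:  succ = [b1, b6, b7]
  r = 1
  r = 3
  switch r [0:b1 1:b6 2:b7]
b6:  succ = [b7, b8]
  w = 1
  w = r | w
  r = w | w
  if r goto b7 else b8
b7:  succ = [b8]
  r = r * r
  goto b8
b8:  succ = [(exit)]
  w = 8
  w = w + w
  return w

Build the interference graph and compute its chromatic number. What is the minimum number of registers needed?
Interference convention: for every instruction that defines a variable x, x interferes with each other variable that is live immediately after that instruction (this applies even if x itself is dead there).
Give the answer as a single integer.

Answer: 4

Working:
def/use:
  b0: {r,w} / ∅
  b1: {m,u,w} / {w}
  b2: {a,r} / {m}
  b3: {m,r} / {m,r}
  b4: {m,r} / ∅
  b5: {r} / ∅
  b6: {r,w} / {r}
  b7: {r} / {r}
  b8: {w} / ∅

Backward fixpoint:
  b0 li=∅ lo={r,w}
  b1 li={r,w} lo={m,r,w}
  b2 li={m} lo=∅
  b3 li={m,r,w} lo={w}
  b4 li=∅ lo={r}
  b5 li={w} lo={r,w}
  b6 li={r} lo={r}
  b7 li={r} lo=∅
  b8 li=∅ lo=∅

Conflict graph:
  a — {r}
  m — {r,u,w}
  r — {a,m,u,w}
  u — {m,r,w}
  w — {m,r,u}

Chromatic number:
  clique {m,r,u,w} ⇒ need ≥ 4
  4-colouring: r0={r}  r1={a,m}  r2={u}  r3={w}
  χ = 4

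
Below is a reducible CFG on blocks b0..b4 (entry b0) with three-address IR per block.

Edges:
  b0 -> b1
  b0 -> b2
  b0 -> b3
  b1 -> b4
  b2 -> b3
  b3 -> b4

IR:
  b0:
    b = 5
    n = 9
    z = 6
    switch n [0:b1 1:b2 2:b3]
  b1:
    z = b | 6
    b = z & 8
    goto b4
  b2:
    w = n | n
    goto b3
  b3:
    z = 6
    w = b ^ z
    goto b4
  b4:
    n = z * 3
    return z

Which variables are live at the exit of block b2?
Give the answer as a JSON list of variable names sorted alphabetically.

Block summaries:
  b0 def {b,n,z} use ∅
  b1 def {b,z} use {b}
  b2 def {w} use {n}
  b3 def {w,z} use {b}
  b4 def {n} use {z}

Live sets:
  b0: in=∅ out={b,n}
  b1: in={b} out={z}
  b2: in={b,n} out={b}
  b3: in={b} out={z}
  b4: in={z} out=∅

live-out(b2) = ["b"]

Answer: ["b"]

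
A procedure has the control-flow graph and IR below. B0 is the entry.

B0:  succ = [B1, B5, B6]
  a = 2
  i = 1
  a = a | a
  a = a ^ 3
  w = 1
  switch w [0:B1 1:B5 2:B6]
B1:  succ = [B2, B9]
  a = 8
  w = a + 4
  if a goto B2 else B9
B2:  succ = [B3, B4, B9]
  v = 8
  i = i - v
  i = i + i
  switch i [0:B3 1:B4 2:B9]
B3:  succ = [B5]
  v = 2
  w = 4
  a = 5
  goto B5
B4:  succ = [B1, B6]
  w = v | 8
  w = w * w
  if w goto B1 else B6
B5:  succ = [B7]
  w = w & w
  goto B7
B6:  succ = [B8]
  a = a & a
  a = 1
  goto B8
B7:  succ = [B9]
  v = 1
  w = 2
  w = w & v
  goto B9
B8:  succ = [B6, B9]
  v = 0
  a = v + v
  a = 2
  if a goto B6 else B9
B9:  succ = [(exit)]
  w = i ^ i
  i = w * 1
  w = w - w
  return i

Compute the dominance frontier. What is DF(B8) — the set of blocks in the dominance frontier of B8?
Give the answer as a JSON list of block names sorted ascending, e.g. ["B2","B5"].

idom tree: B1←B0 B2←B1 B3←B2 B4←B2 B5←B0 B6←B0 B7←B5 B8←B6 B9←B0
Dom∩ at merges:
  B1: preds {B0,B4}: {B0} ∩ {B0,B1,B2,B4} = {B0}; idom=B0
  B5: preds {B0,B3}: {B0} ∩ {B0,B1,B2,B3} = {B0}; idom=B0
  B6: preds {B0,B4,B8}: {B0} ∩ {B0,B1,B2,B4} ∩ {B0,B6,B8} = {B0}; idom=B0
  B9: preds {B1,B2,B7,B8}: {B0,B1} ∩ {B0,B1,B2} ∩ {B0,B5,B7} ∩ {B0,B6,B8} = {B0}; idom=B0

DF derivation:
  join B1 pred B0: · stop@B0
  join B1 pred B4: B4→B2→B1 stop@B0
  join B5 pred B0: · stop@B0
  join B5 pred B3: B3→B2→B1 stop@B0
  join B6 pred B0: · stop@B0
  join B6 pred B4: B4→B2→B1 stop@B0
  join B6 pred B8: B8→B6 stop@B0
  join B9 pred B1: B1 stop@B0
  join B9 pred B2: B2→B1 stop@B0
  join B9 pred B7: B7→B5 stop@B0
  join B9 pred B8: B8→B6 stop@B0
  B0: DF=∅
  B1: DF={B1,B5,B6,B9}
  B2: DF={B1,B5,B6,B9}
  B3: DF={B5}
  B4: DF={B1,B6}
  B5: DF={B9}
  B6: DF={B6,B9}
  B7: DF={B9}
  B8: DF={B6,B9}
  B9: DF=∅

DF(B8) = ["B6", "B9"]

Answer: ["B6", "B9"]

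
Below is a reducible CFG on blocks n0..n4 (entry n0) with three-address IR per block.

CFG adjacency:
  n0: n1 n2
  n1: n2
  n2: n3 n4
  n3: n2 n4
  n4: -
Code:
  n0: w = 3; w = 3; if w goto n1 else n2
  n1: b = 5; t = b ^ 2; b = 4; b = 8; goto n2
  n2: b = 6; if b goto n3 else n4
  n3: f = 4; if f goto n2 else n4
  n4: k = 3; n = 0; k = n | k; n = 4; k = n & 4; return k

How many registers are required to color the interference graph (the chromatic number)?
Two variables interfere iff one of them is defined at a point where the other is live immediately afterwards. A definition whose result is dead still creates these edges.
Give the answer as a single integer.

Answer: 2

Analysis:
Block summaries:
  n0 def {w} use ∅
  n1 def {b,t} use ∅
  n2 def {b} use ∅
  n3 def {f} use ∅
  n4 def {k,n} use ∅

Liveness:
  live n0: ∅→∅
  live n1: ∅→∅
  live n2: ∅→∅
  live n3: ∅→∅
  live n4: ∅→∅

Interfere edges:
  b: ∅
  f: ∅
  k: {n}
  n: {k}
  t: ∅
  w: ∅

Chromatic number:
  clique {k,n} ⇒ need ≥ 2
  assign b→R0 f→R0 k→R0 n→R1 t→R0 w→R0 — no edge inside a register ⇒ χ ≤ 2
  χ = 2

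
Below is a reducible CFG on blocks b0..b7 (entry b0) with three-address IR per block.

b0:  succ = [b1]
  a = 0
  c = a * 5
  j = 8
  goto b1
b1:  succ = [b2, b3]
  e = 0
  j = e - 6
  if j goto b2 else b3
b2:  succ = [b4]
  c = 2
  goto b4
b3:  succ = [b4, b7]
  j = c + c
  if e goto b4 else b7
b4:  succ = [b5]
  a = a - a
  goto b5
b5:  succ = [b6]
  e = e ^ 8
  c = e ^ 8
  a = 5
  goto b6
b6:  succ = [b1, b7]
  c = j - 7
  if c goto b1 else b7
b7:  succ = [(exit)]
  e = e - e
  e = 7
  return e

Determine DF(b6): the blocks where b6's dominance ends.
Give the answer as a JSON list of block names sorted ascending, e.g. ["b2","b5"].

Answer: ["b1", "b7"]

Derivation:
idom tree: b1←b0 b2←b1 b3←b1 b4←b1 b5←b4 b6←b5 b7←b1
Dom at joins:
  b1: preds {b0,b6}: {b0} ∩ {b0,b1,b4,b5,b6} = {b0}; idom=b0
  b4: preds {b2,b3}: {b0,b1,b2} ∩ {b0,b1,b3} = {b0,b1}; idom=b1
  b7: preds {b3,b6}: {b0,b1,b3} ∩ {b0,b1,b4,b5,b6} = {b0,b1}; idom=b1

DF walk-up:
  join b1 pred b0: · stop@b0
  join b1 pred b6: b6→b5→b4→b1 stop@b0
  join b4 pred b2: b2 stop@b1
  join b4 pred b3: b3 stop@b1
  join b7 pred b3: b3 stop@b1
  join b7 pred b6: b6→b5→b4 stop@b1
  DF(b0)=∅
  DF(b1)={b1}
  DF(b2)={b4}
  DF(b3)={b4,b7}
  DF(b4)={b1,b7}
  DF(b5)={b1,b7}
  DF(b6)={b1,b7}
  DF(b7)=∅

DF(b6) = ["b1", "b7"]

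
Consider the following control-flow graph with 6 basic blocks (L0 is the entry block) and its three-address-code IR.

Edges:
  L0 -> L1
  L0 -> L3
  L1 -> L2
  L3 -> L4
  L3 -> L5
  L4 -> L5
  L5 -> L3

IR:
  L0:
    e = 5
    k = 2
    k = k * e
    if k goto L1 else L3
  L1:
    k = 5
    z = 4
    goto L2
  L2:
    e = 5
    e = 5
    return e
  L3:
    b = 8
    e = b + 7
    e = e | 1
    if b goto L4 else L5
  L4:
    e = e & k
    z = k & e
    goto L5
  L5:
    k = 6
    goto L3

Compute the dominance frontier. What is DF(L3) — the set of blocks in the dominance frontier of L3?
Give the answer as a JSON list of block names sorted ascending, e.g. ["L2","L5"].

idom tree: L1←L0 L2←L1 L3←L0 L4←L3 L5←L3
Dom at joins:
  L3: preds {L0,L5}: {L0} ∩ {L0,L3,L5} = {L0}; idom=L0
  L5: preds {L3,L4}: {L0,L3} ∩ {L0,L3,L4} = {L0,L3}; idom=L3

DF walk-up:
  join L3 pred L0: · stop@L0
  join L3 pred L5: L5→L3 stop@L0
  join L5 pred L3: · stop@L3
  join L5 pred L4: L4 stop@L3
  DF(L0)=∅
  DF(L1)=∅
  DF(L2)=∅
  DF(L3)={L3}
  DF(L4)={L5}
  DF(L5)={L3}

DF(L3) = ["L3"]

Answer: ["L3"]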